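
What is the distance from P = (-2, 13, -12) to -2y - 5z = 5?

distance = |a·x₀ + b·y₀ + c·z₀ - d| / √(a² + b² + c²)
  = |0·(-2) + (-2)·13 + (-5)·(-12) - 5| / √(0² + (-2)² + (-5)²)
  = |0 - 26 + 60 - 5| / √(0 + 4 + 25)
  = |29| / √29
  = 29 / 5.385
  ≈ 5.385

5.385


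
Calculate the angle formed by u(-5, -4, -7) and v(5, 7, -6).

u·v = (-5)·5 + (-4)·7 + (-7)·(-6) = -25 - 28 + 42 = -11
|u| = √((-5)² + (-4)² + (-7)²) = √90 ≈ 9.487
|v| = √(5² + 7² + (-6)²) = √110 ≈ 10.49
cos θ = (u·v)/(|u||v|) = -11/(9.487·10.49) ≈ -0.1106
θ = arccos(-0.1106) ≈ 96.35°

96.35°


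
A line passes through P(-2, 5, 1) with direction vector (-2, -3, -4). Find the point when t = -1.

P(t) = P + t·d
  = (-2 + (-2)·(-1), 5 + (-3)·(-1), 1 + (-4)·(-1))
  = (-2 + 2, 5 + 3, 1 + 4)
  = (0, 8, 5)

(0, 8, 5)


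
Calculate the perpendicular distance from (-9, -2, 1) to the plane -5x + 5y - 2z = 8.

distance = |a·x₀ + b·y₀ + c·z₀ - d| / √(a² + b² + c²)
  = |(-5)·(-9) + 5·(-2) + (-2)·1 - 8| / √((-5)² + 5² + (-2)²)
  = |45 - 10 - 2 - 8| / √(25 + 25 + 4)
  = |25| / √54
  = 25 / 7.348
  ≈ 3.402

3.402


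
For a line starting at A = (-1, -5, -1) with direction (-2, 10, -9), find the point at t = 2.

P(t) = A + t·d
  = (-1 + (-2)·2, -5 + 10·2, -1 + (-9)·2)
  = (-1 - 4, -5 + 20, -1 - 18)
  = (-5, 15, -19)

(-5, 15, -19)


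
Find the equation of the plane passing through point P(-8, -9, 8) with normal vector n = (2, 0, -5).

The plane through P with normal n = (a, b, c) satisfies n·(r - P) = 0,
i.e. ax + by + cz = a·x₀ + b·y₀ + c·z₀.
d = 2·(-8) + 0·(-9) + (-5)·8
  = -16 + 0 - 40
  = -56
Equation: 2x - 5z = -56

2x - 5z = -56


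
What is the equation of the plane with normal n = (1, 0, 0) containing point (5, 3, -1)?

The plane through P with normal n = (a, b, c) satisfies n·(r - P) = 0,
i.e. ax + by + cz = a·x₀ + b·y₀ + c·z₀.
d = 1·5 + 0·3 + 0·(-1)
  = 5 + 0 + 0
  = 5
Equation: x = 5

x = 5


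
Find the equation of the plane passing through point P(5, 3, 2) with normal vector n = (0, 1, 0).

The plane through P with normal n = (a, b, c) satisfies n·(r - P) = 0,
i.e. ax + by + cz = a·x₀ + b·y₀ + c·z₀.
d = 0·5 + 1·3 + 0·2
  = 0 + 3 + 0
  = 3
Equation: y = 3

y = 3


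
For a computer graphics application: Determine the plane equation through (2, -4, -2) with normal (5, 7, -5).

The plane through P with normal n = (a, b, c) satisfies n·(r - P) = 0,
i.e. ax + by + cz = a·x₀ + b·y₀ + c·z₀.
d = 5·2 + 7·(-4) + (-5)·(-2)
  = 10 - 28 + 10
  = -8
Equation: 5x + 7y - 5z = -8

5x + 7y - 5z = -8


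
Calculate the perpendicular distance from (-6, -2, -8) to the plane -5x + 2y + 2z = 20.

distance = |a·x₀ + b·y₀ + c·z₀ - d| / √(a² + b² + c²)
  = |(-5)·(-6) + 2·(-2) + 2·(-8) - 20| / √((-5)² + 2² + 2²)
  = |30 - 4 - 16 - 20| / √(25 + 4 + 4)
  = |-10| / √33
  = 10 / 5.745
  ≈ 1.741

1.741


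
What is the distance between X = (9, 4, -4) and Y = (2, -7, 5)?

d = √[(x₂-x₁)² + (y₂-y₁)² + (z₂-z₁)²]
  = √[(-7)² + (-11)² + 9²]
  = √[49 + 121 + 81]
  = √251
  ≈ 15.84

15.84


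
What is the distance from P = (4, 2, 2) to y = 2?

distance = |a·x₀ + b·y₀ + c·z₀ - d| / √(a² + b² + c²)
  = |0·4 + 1·2 + 0·2 - 2| / √(0² + 1² + 0²)
  = |0 + 2 + 0 - 2| / √(0 + 1 + 0)
  = |0| / √1
  = 0 / 1
  ≈ 0

0


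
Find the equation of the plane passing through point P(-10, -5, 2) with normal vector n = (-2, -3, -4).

The plane through P with normal n = (a, b, c) satisfies n·(r - P) = 0,
i.e. ax + by + cz = a·x₀ + b·y₀ + c·z₀.
d = (-2)·(-10) + (-3)·(-5) + (-4)·2
  = 20 + 15 - 8
  = 27
Equation: -2x - 3y - 4z = 27

-2x - 3y - 4z = 27


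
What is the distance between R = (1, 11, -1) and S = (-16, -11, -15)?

d = √[(x₂-x₁)² + (y₂-y₁)² + (z₂-z₁)²]
  = √[(-17)² + (-22)² + (-14)²]
  = √[289 + 484 + 196]
  = √969
  ≈ 31.13

31.13


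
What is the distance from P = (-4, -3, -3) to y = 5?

distance = |a·x₀ + b·y₀ + c·z₀ - d| / √(a² + b² + c²)
  = |0·(-4) + 1·(-3) + 0·(-3) - 5| / √(0² + 1² + 0²)
  = |0 - 3 + 0 - 5| / √(0 + 1 + 0)
  = |-8| / √1
  = 8 / 1
  ≈ 8

8


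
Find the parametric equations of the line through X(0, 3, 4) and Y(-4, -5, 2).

Direction vector d = Y - X = (-4 + 0, -5 - 3, 2 - 4) = (-4, -8, -2)
Parametric form r = X + t·d:
x = 0 - 4t, y = 3 - 8t, z = 4 - 2t

x = 0 - 4t, y = 3 - 8t, z = 4 - 2t


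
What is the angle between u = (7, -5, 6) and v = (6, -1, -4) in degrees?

u·v = 7·6 + (-5)·(-1) + 6·(-4) = 42 + 5 - 24 = 23
|u| = √(7² + (-5)² + 6²) = √110 ≈ 10.49
|v| = √(6² + (-1)² + (-4)²) = √53 ≈ 7.28
cos θ = (u·v)/(|u||v|) = 23/(10.49·7.28) ≈ 0.3012
θ = arccos(0.3012) ≈ 72.47°

72.47°


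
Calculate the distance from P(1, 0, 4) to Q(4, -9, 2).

d = √[(x₂-x₁)² + (y₂-y₁)² + (z₂-z₁)²]
  = √[3² + (-9)² + (-2)²]
  = √[9 + 81 + 4]
  = √94
  ≈ 9.695

9.695


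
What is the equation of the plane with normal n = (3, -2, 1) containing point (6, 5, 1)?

The plane through P with normal n = (a, b, c) satisfies n·(r - P) = 0,
i.e. ax + by + cz = a·x₀ + b·y₀ + c·z₀.
d = 3·6 + (-2)·5 + 1·1
  = 18 - 10 + 1
  = 9
Equation: 3x - 2y + z = 9

3x - 2y + z = 9


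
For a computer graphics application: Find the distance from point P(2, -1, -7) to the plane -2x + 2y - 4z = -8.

distance = |a·x₀ + b·y₀ + c·z₀ - d| / √(a² + b² + c²)
  = |(-2)·2 + 2·(-1) + (-4)·(-7) - (-8)| / √((-2)² + 2² + (-4)²)
  = |-4 - 2 + 28 + 8| / √(4 + 4 + 16)
  = |30| / √24
  = 30 / 4.899
  ≈ 6.124

6.124


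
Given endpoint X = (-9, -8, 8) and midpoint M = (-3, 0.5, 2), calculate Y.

Y = 2M - X
  = (2·(-3) - (-9), 2·0.5 - (-8), 2·2 - 8)
  = (-6 + 9, 1 + 8, 4 - 8)
  = (3, 9, -4)

(3, 9, -4)


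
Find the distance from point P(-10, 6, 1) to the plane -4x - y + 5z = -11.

distance = |a·x₀ + b·y₀ + c·z₀ - d| / √(a² + b² + c²)
  = |(-4)·(-10) + (-1)·6 + 5·1 - (-11)| / √((-4)² + (-1)² + 5²)
  = |40 - 6 + 5 + 11| / √(16 + 1 + 25)
  = |50| / √42
  = 50 / 6.481
  ≈ 7.715

7.715


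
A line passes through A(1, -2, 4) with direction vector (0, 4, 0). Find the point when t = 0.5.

P(t) = A + t·d
  = (1 + 0·0.5, -2 + 4·0.5, 4 + 0·0.5)
  = (1 + 0, -2 + 2, 4 + 0)
  = (1, 0, 4)

(1, 0, 4)


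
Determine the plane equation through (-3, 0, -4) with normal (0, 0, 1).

The plane through P with normal n = (a, b, c) satisfies n·(r - P) = 0,
i.e. ax + by + cz = a·x₀ + b·y₀ + c·z₀.
d = 0·(-3) + 0·0 + 1·(-4)
  = 0 + 0 - 4
  = -4
Equation: z = -4

z = -4


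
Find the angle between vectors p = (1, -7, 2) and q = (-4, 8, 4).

p·q = 1·(-4) + (-7)·8 + 2·4 = -4 - 56 + 8 = -52
|p| = √(1² + (-7)² + 2²) = √54 ≈ 7.348
|q| = √((-4)² + 8² + 4²) = √96 ≈ 9.798
cos θ = (p·q)/(|p||q|) = -52/(7.348·9.798) ≈ -0.7222
θ = arccos(-0.7222) ≈ 136.2°

136.2°


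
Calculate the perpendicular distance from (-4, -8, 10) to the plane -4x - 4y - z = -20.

distance = |a·x₀ + b·y₀ + c·z₀ - d| / √(a² + b² + c²)
  = |(-4)·(-4) + (-4)·(-8) + (-1)·10 - (-20)| / √((-4)² + (-4)² + (-1)²)
  = |16 + 32 - 10 + 20| / √(16 + 16 + 1)
  = |58| / √33
  = 58 / 5.745
  ≈ 10.1

10.1


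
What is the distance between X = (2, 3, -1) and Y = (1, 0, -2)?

d = √[(x₂-x₁)² + (y₂-y₁)² + (z₂-z₁)²]
  = √[(-1)² + (-3)² + (-1)²]
  = √[1 + 9 + 1]
  = √11
  ≈ 3.317

3.317


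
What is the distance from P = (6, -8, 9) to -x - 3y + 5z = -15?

distance = |a·x₀ + b·y₀ + c·z₀ - d| / √(a² + b² + c²)
  = |(-1)·6 + (-3)·(-8) + 5·9 - (-15)| / √((-1)² + (-3)² + 5²)
  = |-6 + 24 + 45 + 15| / √(1 + 9 + 25)
  = |78| / √35
  = 78 / 5.916
  ≈ 13.18

13.18


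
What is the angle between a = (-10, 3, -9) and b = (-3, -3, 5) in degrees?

a·b = (-10)·(-3) + 3·(-3) + (-9)·5 = 30 - 9 - 45 = -24
|a| = √((-10)² + 3² + (-9)²) = √190 ≈ 13.78
|b| = √((-3)² + (-3)² + 5²) = √43 ≈ 6.557
cos θ = (a·b)/(|a||b|) = -24/(13.78·6.557) ≈ -0.2655
θ = arccos(-0.2655) ≈ 105.4°

105.4°


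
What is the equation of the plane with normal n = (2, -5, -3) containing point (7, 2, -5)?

The plane through P with normal n = (a, b, c) satisfies n·(r - P) = 0,
i.e. ax + by + cz = a·x₀ + b·y₀ + c·z₀.
d = 2·7 + (-5)·2 + (-3)·(-5)
  = 14 - 10 + 15
  = 19
Equation: 2x - 5y - 3z = 19

2x - 5y - 3z = 19


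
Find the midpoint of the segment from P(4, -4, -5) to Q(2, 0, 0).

M = ((x₁+x₂)/2, (y₁+y₂)/2, (z₁+z₂)/2)
  = ((4 + 2)/2, (-4 + 0)/2, (-5 + 0)/2)
  = (6/2, -4/2, -5/2)
  = (3, -2, -2.5)

(3, -2, -2.5)


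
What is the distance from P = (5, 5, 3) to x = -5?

distance = |a·x₀ + b·y₀ + c·z₀ - d| / √(a² + b² + c²)
  = |1·5 + 0·5 + 0·3 - (-5)| / √(1² + 0² + 0²)
  = |5 + 0 + 0 + 5| / √(1 + 0 + 0)
  = |10| / √1
  = 10 / 1
  ≈ 10

10


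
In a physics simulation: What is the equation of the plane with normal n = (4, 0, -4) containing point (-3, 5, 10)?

The plane through P with normal n = (a, b, c) satisfies n·(r - P) = 0,
i.e. ax + by + cz = a·x₀ + b·y₀ + c·z₀.
d = 4·(-3) + 0·5 + (-4)·10
  = -12 + 0 - 40
  = -52
Equation: 4x - 4z = -52

4x - 4z = -52


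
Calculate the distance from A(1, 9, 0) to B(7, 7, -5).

d = √[(x₂-x₁)² + (y₂-y₁)² + (z₂-z₁)²]
  = √[6² + (-2)² + (-5)²]
  = √[36 + 4 + 25]
  = √65
  ≈ 8.062

8.062


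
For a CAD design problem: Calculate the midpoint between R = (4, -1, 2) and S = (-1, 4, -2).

M = ((x₁+x₂)/2, (y₁+y₂)/2, (z₁+z₂)/2)
  = ((4 - 1)/2, (-1 + 4)/2, (2 - 2)/2)
  = (3/2, 3/2, 0/2)
  = (1.5, 1.5, 0)

(1.5, 1.5, 0)


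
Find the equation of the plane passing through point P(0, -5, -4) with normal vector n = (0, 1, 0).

The plane through P with normal n = (a, b, c) satisfies n·(r - P) = 0,
i.e. ax + by + cz = a·x₀ + b·y₀ + c·z₀.
d = 0·0 + 1·(-5) + 0·(-4)
  = 0 - 5 + 0
  = -5
Equation: y = -5

y = -5


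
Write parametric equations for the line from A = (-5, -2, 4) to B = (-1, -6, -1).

Direction vector d = B - A = (-1 + 5, -6 + 2, -1 - 4) = (4, -4, -5)
Parametric form r = A + t·d:
x = -5 + 4t, y = -2 - 4t, z = 4 - 5t

x = -5 + 4t, y = -2 - 4t, z = 4 - 5t


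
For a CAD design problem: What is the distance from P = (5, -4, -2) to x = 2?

distance = |a·x₀ + b·y₀ + c·z₀ - d| / √(a² + b² + c²)
  = |1·5 + 0·(-4) + 0·(-2) - 2| / √(1² + 0² + 0²)
  = |5 + 0 + 0 - 2| / √(1 + 0 + 0)
  = |3| / √1
  = 3 / 1
  ≈ 3

3


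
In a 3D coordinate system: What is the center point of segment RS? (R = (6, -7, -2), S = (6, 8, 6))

M = ((x₁+x₂)/2, (y₁+y₂)/2, (z₁+z₂)/2)
  = ((6 + 6)/2, (-7 + 8)/2, (-2 + 6)/2)
  = (12/2, 1/2, 4/2)
  = (6, 0.5, 2)

(6, 0.5, 2)


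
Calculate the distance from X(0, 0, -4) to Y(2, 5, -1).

d = √[(x₂-x₁)² + (y₂-y₁)² + (z₂-z₁)²]
  = √[2² + 5² + 3²]
  = √[4 + 25 + 9]
  = √38
  ≈ 6.164

6.164


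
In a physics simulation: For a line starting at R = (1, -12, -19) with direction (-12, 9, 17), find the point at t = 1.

P(t) = R + t·d
  = (1 + (-12)·1, -12 + 9·1, -19 + 17·1)
  = (1 - 12, -12 + 9, -19 + 17)
  = (-11, -3, -2)

(-11, -3, -2)


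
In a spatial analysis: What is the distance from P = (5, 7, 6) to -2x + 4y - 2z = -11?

distance = |a·x₀ + b·y₀ + c·z₀ - d| / √(a² + b² + c²)
  = |(-2)·5 + 4·7 + (-2)·6 - (-11)| / √((-2)² + 4² + (-2)²)
  = |-10 + 28 - 12 + 11| / √(4 + 16 + 4)
  = |17| / √24
  = 17 / 4.899
  ≈ 3.47

3.47


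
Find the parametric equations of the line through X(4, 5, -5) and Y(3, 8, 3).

Direction vector d = Y - X = (3 - 4, 8 - 5, 3 + 5) = (-1, 3, 8)
Parametric form r = X + t·d:
x = 4 - t, y = 5 + 3t, z = -5 + 8t

x = 4 - t, y = 5 + 3t, z = -5 + 8t


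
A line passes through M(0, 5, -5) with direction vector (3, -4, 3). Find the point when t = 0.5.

P(t) = M + t·d
  = (0 + 3·0.5, 5 + (-4)·0.5, -5 + 3·0.5)
  = (0 + 1.5, 5 - 2, -5 + 1.5)
  = (1.5, 3, -3.5)

(1.5, 3, -3.5)


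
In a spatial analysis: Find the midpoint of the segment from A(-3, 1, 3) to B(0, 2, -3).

M = ((x₁+x₂)/2, (y₁+y₂)/2, (z₁+z₂)/2)
  = ((-3 + 0)/2, (1 + 2)/2, (3 - 3)/2)
  = (-3/2, 3/2, 0/2)
  = (-1.5, 1.5, 0)

(-1.5, 1.5, 0)


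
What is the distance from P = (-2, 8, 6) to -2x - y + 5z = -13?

distance = |a·x₀ + b·y₀ + c·z₀ - d| / √(a² + b² + c²)
  = |(-2)·(-2) + (-1)·8 + 5·6 - (-13)| / √((-2)² + (-1)² + 5²)
  = |4 - 8 + 30 + 13| / √(4 + 1 + 25)
  = |39| / √30
  = 39 / 5.477
  ≈ 7.12

7.12


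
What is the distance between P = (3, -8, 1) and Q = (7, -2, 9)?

d = √[(x₂-x₁)² + (y₂-y₁)² + (z₂-z₁)²]
  = √[4² + 6² + 8²]
  = √[16 + 36 + 64]
  = √116
  ≈ 10.77

10.77


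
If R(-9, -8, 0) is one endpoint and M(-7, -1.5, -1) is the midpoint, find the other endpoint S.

S = 2M - R
  = (2·(-7) - (-9), 2·(-1.5) - (-8), 2·(-1) - 0)
  = (-14 + 9, -3 + 8, -2 + 0)
  = (-5, 5, -2)

(-5, 5, -2)


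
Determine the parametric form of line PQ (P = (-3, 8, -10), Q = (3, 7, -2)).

Direction vector d = Q - P = (3 + 3, 7 - 8, -2 + 10) = (6, -1, 8)
Parametric form r = P + t·d:
x = -3 + 6t, y = 8 - t, z = -10 + 8t

x = -3 + 6t, y = 8 - t, z = -10 + 8t


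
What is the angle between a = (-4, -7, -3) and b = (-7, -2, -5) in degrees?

a·b = (-4)·(-7) + (-7)·(-2) + (-3)·(-5) = 28 + 14 + 15 = 57
|a| = √((-4)² + (-7)² + (-3)²) = √74 ≈ 8.602
|b| = √((-7)² + (-2)² + (-5)²) = √78 ≈ 8.832
cos θ = (a·b)/(|a||b|) = 57/(8.602·8.832) ≈ 0.7503
θ = arccos(0.7503) ≈ 41.39°

41.39°


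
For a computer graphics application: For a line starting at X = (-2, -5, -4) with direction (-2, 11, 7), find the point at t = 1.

P(t) = X + t·d
  = (-2 + (-2)·1, -5 + 11·1, -4 + 7·1)
  = (-2 - 2, -5 + 11, -4 + 7)
  = (-4, 6, 3)

(-4, 6, 3)


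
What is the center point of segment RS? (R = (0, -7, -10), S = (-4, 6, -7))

M = ((x₁+x₂)/2, (y₁+y₂)/2, (z₁+z₂)/2)
  = ((0 - 4)/2, (-7 + 6)/2, (-10 - 7)/2)
  = (-4/2, -1/2, -17/2)
  = (-2, -0.5, -8.5)

(-2, -0.5, -8.5)


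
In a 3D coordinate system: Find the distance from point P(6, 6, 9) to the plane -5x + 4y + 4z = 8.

distance = |a·x₀ + b·y₀ + c·z₀ - d| / √(a² + b² + c²)
  = |(-5)·6 + 4·6 + 4·9 - 8| / √((-5)² + 4² + 4²)
  = |-30 + 24 + 36 - 8| / √(25 + 16 + 16)
  = |22| / √57
  = 22 / 7.55
  ≈ 2.914

2.914


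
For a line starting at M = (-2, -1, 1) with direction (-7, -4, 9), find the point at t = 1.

P(t) = M + t·d
  = (-2 + (-7)·1, -1 + (-4)·1, 1 + 9·1)
  = (-2 - 7, -1 - 4, 1 + 9)
  = (-9, -5, 10)

(-9, -5, 10)


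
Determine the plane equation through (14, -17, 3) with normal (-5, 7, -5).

The plane through P with normal n = (a, b, c) satisfies n·(r - P) = 0,
i.e. ax + by + cz = a·x₀ + b·y₀ + c·z₀.
d = (-5)·14 + 7·(-17) + (-5)·3
  = -70 - 119 - 15
  = -204
Equation: -5x + 7y - 5z = -204

-5x + 7y - 5z = -204


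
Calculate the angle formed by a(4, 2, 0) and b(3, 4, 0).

a·b = 4·3 + 2·4 + 0·0 = 12 + 8 + 0 = 20
|a| = √(4² + 2² + 0²) = √20 ≈ 4.472
|b| = √(3² + 4² + 0²) = √25 ≈ 5
cos θ = (a·b)/(|a||b|) = 20/(4.472·5) ≈ 0.8944
θ = arccos(0.8944) ≈ 26.57°

26.57°


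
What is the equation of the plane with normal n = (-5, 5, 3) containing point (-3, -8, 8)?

The plane through P with normal n = (a, b, c) satisfies n·(r - P) = 0,
i.e. ax + by + cz = a·x₀ + b·y₀ + c·z₀.
d = (-5)·(-3) + 5·(-8) + 3·8
  = 15 - 40 + 24
  = -1
Equation: -5x + 5y + 3z = -1

-5x + 5y + 3z = -1


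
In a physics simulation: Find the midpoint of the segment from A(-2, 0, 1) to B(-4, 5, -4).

M = ((x₁+x₂)/2, (y₁+y₂)/2, (z₁+z₂)/2)
  = ((-2 - 4)/2, (0 + 5)/2, (1 - 4)/2)
  = (-6/2, 5/2, -3/2)
  = (-3, 2.5, -1.5)

(-3, 2.5, -1.5)


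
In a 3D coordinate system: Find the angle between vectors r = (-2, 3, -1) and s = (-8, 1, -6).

r·s = (-2)·(-8) + 3·1 + (-1)·(-6) = 16 + 3 + 6 = 25
|r| = √((-2)² + 3² + (-1)²) = √14 ≈ 3.742
|s| = √((-8)² + 1² + (-6)²) = √101 ≈ 10.05
cos θ = (r·s)/(|r||s|) = 25/(3.742·10.05) ≈ 0.6648
θ = arccos(0.6648) ≈ 48.33°

48.33°


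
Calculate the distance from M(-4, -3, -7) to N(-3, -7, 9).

d = √[(x₂-x₁)² + (y₂-y₁)² + (z₂-z₁)²]
  = √[1² + (-4)² + 16²]
  = √[1 + 16 + 256]
  = √273
  ≈ 16.52

16.52


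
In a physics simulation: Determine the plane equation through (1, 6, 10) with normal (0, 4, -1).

The plane through P with normal n = (a, b, c) satisfies n·(r - P) = 0,
i.e. ax + by + cz = a·x₀ + b·y₀ + c·z₀.
d = 0·1 + 4·6 + (-1)·10
  = 0 + 24 - 10
  = 14
Equation: 4y - z = 14

4y - z = 14


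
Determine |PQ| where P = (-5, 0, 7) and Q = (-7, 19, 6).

d = √[(x₂-x₁)² + (y₂-y₁)² + (z₂-z₁)²]
  = √[(-2)² + 19² + (-1)²]
  = √[4 + 361 + 1]
  = √366
  ≈ 19.13

19.13


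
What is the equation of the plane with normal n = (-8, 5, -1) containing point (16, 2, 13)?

The plane through P with normal n = (a, b, c) satisfies n·(r - P) = 0,
i.e. ax + by + cz = a·x₀ + b·y₀ + c·z₀.
d = (-8)·16 + 5·2 + (-1)·13
  = -128 + 10 - 13
  = -131
Equation: -8x + 5y - z = -131

-8x + 5y - z = -131


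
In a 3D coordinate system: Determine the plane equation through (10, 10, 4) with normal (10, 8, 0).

The plane through P with normal n = (a, b, c) satisfies n·(r - P) = 0,
i.e. ax + by + cz = a·x₀ + b·y₀ + c·z₀.
d = 10·10 + 8·10 + 0·4
  = 100 + 80 + 0
  = 180
Equation: 10x + 8y = 180

10x + 8y = 180


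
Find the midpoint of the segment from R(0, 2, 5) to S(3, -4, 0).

M = ((x₁+x₂)/2, (y₁+y₂)/2, (z₁+z₂)/2)
  = ((0 + 3)/2, (2 - 4)/2, (5 + 0)/2)
  = (3/2, -2/2, 5/2)
  = (1.5, -1, 2.5)

(1.5, -1, 2.5)


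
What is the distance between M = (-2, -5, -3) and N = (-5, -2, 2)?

d = √[(x₂-x₁)² + (y₂-y₁)² + (z₂-z₁)²]
  = √[(-3)² + 3² + 5²]
  = √[9 + 9 + 25]
  = √43
  ≈ 6.557

6.557


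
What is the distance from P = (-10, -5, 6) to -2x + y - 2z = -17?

distance = |a·x₀ + b·y₀ + c·z₀ - d| / √(a² + b² + c²)
  = |(-2)·(-10) + 1·(-5) + (-2)·6 - (-17)| / √((-2)² + 1² + (-2)²)
  = |20 - 5 - 12 + 17| / √(4 + 1 + 4)
  = |20| / √9
  = 20 / 3
  ≈ 6.667

6.667


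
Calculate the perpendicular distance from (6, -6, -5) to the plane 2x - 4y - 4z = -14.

distance = |a·x₀ + b·y₀ + c·z₀ - d| / √(a² + b² + c²)
  = |2·6 + (-4)·(-6) + (-4)·(-5) - (-14)| / √(2² + (-4)² + (-4)²)
  = |12 + 24 + 20 + 14| / √(4 + 16 + 16)
  = |70| / √36
  = 70 / 6
  ≈ 11.67

11.67


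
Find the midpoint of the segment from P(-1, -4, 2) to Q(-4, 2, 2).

M = ((x₁+x₂)/2, (y₁+y₂)/2, (z₁+z₂)/2)
  = ((-1 - 4)/2, (-4 + 2)/2, (2 + 2)/2)
  = (-5/2, -2/2, 4/2)
  = (-2.5, -1, 2)

(-2.5, -1, 2)


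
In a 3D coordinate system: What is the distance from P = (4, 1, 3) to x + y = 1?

distance = |a·x₀ + b·y₀ + c·z₀ - d| / √(a² + b² + c²)
  = |1·4 + 1·1 + 0·3 - 1| / √(1² + 1² + 0²)
  = |4 + 1 + 0 - 1| / √(1 + 1 + 0)
  = |4| / √2
  = 4 / 1.414
  ≈ 2.828

2.828


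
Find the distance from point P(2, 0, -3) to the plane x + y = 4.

distance = |a·x₀ + b·y₀ + c·z₀ - d| / √(a² + b² + c²)
  = |1·2 + 1·0 + 0·(-3) - 4| / √(1² + 1² + 0²)
  = |2 + 0 + 0 - 4| / √(1 + 1 + 0)
  = |-2| / √2
  = 2 / 1.414
  ≈ 1.414

1.414


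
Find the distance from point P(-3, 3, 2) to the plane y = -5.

distance = |a·x₀ + b·y₀ + c·z₀ - d| / √(a² + b² + c²)
  = |0·(-3) + 1·3 + 0·2 - (-5)| / √(0² + 1² + 0²)
  = |0 + 3 + 0 + 5| / √(0 + 1 + 0)
  = |8| / √1
  = 8 / 1
  ≈ 8

8


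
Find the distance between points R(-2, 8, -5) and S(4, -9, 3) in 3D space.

d = √[(x₂-x₁)² + (y₂-y₁)² + (z₂-z₁)²]
  = √[6² + (-17)² + 8²]
  = √[36 + 289 + 64]
  = √389
  ≈ 19.72

19.72


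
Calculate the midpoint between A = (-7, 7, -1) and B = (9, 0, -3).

M = ((x₁+x₂)/2, (y₁+y₂)/2, (z₁+z₂)/2)
  = ((-7 + 9)/2, (7 + 0)/2, (-1 - 3)/2)
  = (2/2, 7/2, -4/2)
  = (1, 3.5, -2)

(1, 3.5, -2)


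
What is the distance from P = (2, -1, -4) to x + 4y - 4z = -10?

distance = |a·x₀ + b·y₀ + c·z₀ - d| / √(a² + b² + c²)
  = |1·2 + 4·(-1) + (-4)·(-4) - (-10)| / √(1² + 4² + (-4)²)
  = |2 - 4 + 16 + 10| / √(1 + 16 + 16)
  = |24| / √33
  = 24 / 5.745
  ≈ 4.178

4.178


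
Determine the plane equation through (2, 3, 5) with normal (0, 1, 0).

The plane through P with normal n = (a, b, c) satisfies n·(r - P) = 0,
i.e. ax + by + cz = a·x₀ + b·y₀ + c·z₀.
d = 0·2 + 1·3 + 0·5
  = 0 + 3 + 0
  = 3
Equation: y = 3

y = 3


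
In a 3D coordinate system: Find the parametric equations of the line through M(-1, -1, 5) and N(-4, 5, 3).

Direction vector d = N - M = (-4 + 1, 5 + 1, 3 - 5) = (-3, 6, -2)
Parametric form r = M + t·d:
x = -1 - 3t, y = -1 + 6t, z = 5 - 2t

x = -1 - 3t, y = -1 + 6t, z = 5 - 2t


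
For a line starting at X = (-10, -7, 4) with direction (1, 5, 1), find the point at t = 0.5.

P(t) = X + t·d
  = (-10 + 1·0.5, -7 + 5·0.5, 4 + 1·0.5)
  = (-10 + 0.5, -7 + 2.5, 4 + 0.5)
  = (-9.5, -4.5, 4.5)

(-9.5, -4.5, 4.5)


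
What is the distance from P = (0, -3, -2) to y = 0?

distance = |a·x₀ + b·y₀ + c·z₀ - d| / √(a² + b² + c²)
  = |0·0 + 1·(-3) + 0·(-2) - 0| / √(0² + 1² + 0²)
  = |0 - 3 + 0 + 0| / √(0 + 1 + 0)
  = |-3| / √1
  = 3 / 1
  ≈ 3

3


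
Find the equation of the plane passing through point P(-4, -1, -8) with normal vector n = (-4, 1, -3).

The plane through P with normal n = (a, b, c) satisfies n·(r - P) = 0,
i.e. ax + by + cz = a·x₀ + b·y₀ + c·z₀.
d = (-4)·(-4) + 1·(-1) + (-3)·(-8)
  = 16 - 1 + 24
  = 39
Equation: -4x + y - 3z = 39

-4x + y - 3z = 39


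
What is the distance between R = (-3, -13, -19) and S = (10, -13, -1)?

d = √[(x₂-x₁)² + (y₂-y₁)² + (z₂-z₁)²]
  = √[13² + 0² + 18²]
  = √[169 + 0 + 324]
  = √493
  ≈ 22.2

22.2


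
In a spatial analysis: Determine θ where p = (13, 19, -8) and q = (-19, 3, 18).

p·q = 13·(-19) + 19·3 + (-8)·18 = -247 + 57 - 144 = -334
|p| = √(13² + 19² + (-8)²) = √594 ≈ 24.37
|q| = √((-19)² + 3² + 18²) = √694 ≈ 26.34
cos θ = (p·q)/(|p||q|) = -334/(24.37·26.34) ≈ -0.5202
θ = arccos(-0.5202) ≈ 121.3°

121.3°


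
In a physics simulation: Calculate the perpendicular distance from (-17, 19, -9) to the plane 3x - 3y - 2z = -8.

distance = |a·x₀ + b·y₀ + c·z₀ - d| / √(a² + b² + c²)
  = |3·(-17) + (-3)·19 + (-2)·(-9) - (-8)| / √(3² + (-3)² + (-2)²)
  = |-51 - 57 + 18 + 8| / √(9 + 9 + 4)
  = |-82| / √22
  = 82 / 4.69
  ≈ 17.48

17.48


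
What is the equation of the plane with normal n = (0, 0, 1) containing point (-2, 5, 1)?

The plane through P with normal n = (a, b, c) satisfies n·(r - P) = 0,
i.e. ax + by + cz = a·x₀ + b·y₀ + c·z₀.
d = 0·(-2) + 0·5 + 1·1
  = 0 + 0 + 1
  = 1
Equation: z = 1

z = 1


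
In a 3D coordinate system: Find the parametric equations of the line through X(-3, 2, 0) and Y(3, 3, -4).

Direction vector d = Y - X = (3 + 3, 3 - 2, -4 + 0) = (6, 1, -4)
Parametric form r = X + t·d:
x = -3 + 6t, y = 2 + t, z = 0 - 4t

x = -3 + 6t, y = 2 + t, z = 0 - 4t


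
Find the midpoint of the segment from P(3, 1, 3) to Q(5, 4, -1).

M = ((x₁+x₂)/2, (y₁+y₂)/2, (z₁+z₂)/2)
  = ((3 + 5)/2, (1 + 4)/2, (3 - 1)/2)
  = (8/2, 5/2, 2/2)
  = (4, 2.5, 1)

(4, 2.5, 1)


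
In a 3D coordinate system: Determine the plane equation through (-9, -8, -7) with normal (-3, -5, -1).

The plane through P with normal n = (a, b, c) satisfies n·(r - P) = 0,
i.e. ax + by + cz = a·x₀ + b·y₀ + c·z₀.
d = (-3)·(-9) + (-5)·(-8) + (-1)·(-7)
  = 27 + 40 + 7
  = 74
Equation: -3x - 5y - z = 74

-3x - 5y - z = 74


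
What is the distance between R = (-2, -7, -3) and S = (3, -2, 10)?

d = √[(x₂-x₁)² + (y₂-y₁)² + (z₂-z₁)²]
  = √[5² + 5² + 13²]
  = √[25 + 25 + 169]
  = √219
  ≈ 14.8

14.8


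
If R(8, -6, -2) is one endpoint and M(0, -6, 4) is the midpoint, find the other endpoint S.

S = 2M - R
  = (2·0 - 8, 2·(-6) - (-6), 2·4 - (-2))
  = (0 - 8, -12 + 6, 8 + 2)
  = (-8, -6, 10)

(-8, -6, 10)


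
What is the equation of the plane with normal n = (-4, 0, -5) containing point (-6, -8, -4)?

The plane through P with normal n = (a, b, c) satisfies n·(r - P) = 0,
i.e. ax + by + cz = a·x₀ + b·y₀ + c·z₀.
d = (-4)·(-6) + 0·(-8) + (-5)·(-4)
  = 24 + 0 + 20
  = 44
Equation: -4x - 5z = 44

-4x - 5z = 44


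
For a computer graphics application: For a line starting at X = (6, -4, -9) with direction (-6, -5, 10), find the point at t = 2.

P(t) = X + t·d
  = (6 + (-6)·2, -4 + (-5)·2, -9 + 10·2)
  = (6 - 12, -4 - 10, -9 + 20)
  = (-6, -14, 11)

(-6, -14, 11)


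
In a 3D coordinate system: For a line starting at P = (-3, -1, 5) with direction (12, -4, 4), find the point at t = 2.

P(t) = P + t·d
  = (-3 + 12·2, -1 + (-4)·2, 5 + 4·2)
  = (-3 + 24, -1 - 8, 5 + 8)
  = (21, -9, 13)

(21, -9, 13)


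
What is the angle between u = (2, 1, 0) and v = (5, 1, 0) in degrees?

u·v = 2·5 + 1·1 + 0·0 = 10 + 1 + 0 = 11
|u| = √(2² + 1² + 0²) = √5 ≈ 2.236
|v| = √(5² + 1² + 0²) = √26 ≈ 5.099
cos θ = (u·v)/(|u||v|) = 11/(2.236·5.099) ≈ 0.9648
θ = arccos(0.9648) ≈ 15.26°

15.26°


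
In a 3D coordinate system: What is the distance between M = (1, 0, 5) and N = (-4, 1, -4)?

d = √[(x₂-x₁)² + (y₂-y₁)² + (z₂-z₁)²]
  = √[(-5)² + 1² + (-9)²]
  = √[25 + 1 + 81]
  = √107
  ≈ 10.34

10.34


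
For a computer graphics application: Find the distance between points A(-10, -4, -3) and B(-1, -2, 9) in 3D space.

d = √[(x₂-x₁)² + (y₂-y₁)² + (z₂-z₁)²]
  = √[9² + 2² + 12²]
  = √[81 + 4 + 144]
  = √229
  ≈ 15.13

15.13


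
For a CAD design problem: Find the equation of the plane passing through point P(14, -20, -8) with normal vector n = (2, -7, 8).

The plane through P with normal n = (a, b, c) satisfies n·(r - P) = 0,
i.e. ax + by + cz = a·x₀ + b·y₀ + c·z₀.
d = 2·14 + (-7)·(-20) + 8·(-8)
  = 28 + 140 - 64
  = 104
Equation: 2x - 7y + 8z = 104

2x - 7y + 8z = 104


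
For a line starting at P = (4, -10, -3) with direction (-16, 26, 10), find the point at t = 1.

P(t) = P + t·d
  = (4 + (-16)·1, -10 + 26·1, -3 + 10·1)
  = (4 - 16, -10 + 26, -3 + 10)
  = (-12, 16, 7)

(-12, 16, 7)


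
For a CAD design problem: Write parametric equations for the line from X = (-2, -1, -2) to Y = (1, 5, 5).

Direction vector d = Y - X = (1 + 2, 5 + 1, 5 + 2) = (3, 6, 7)
Parametric form r = X + t·d:
x = -2 + 3t, y = -1 + 6t, z = -2 + 7t

x = -2 + 3t, y = -1 + 6t, z = -2 + 7t


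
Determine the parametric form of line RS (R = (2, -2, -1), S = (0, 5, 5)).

Direction vector d = S - R = (0 - 2, 5 + 2, 5 + 1) = (-2, 7, 6)
Parametric form r = R + t·d:
x = 2 - 2t, y = -2 + 7t, z = -1 + 6t

x = 2 - 2t, y = -2 + 7t, z = -1 + 6t


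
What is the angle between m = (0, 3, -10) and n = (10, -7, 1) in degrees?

m·n = 0·10 + 3·(-7) + (-10)·1 = 0 - 21 - 10 = -31
|m| = √(0² + 3² + (-10)²) = √109 ≈ 10.44
|n| = √(10² + (-7)² + 1²) = √150 ≈ 12.25
cos θ = (m·n)/(|m||n|) = -31/(10.44·12.25) ≈ -0.2424
θ = arccos(-0.2424) ≈ 104°

104°


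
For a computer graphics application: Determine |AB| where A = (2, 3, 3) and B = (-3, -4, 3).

d = √[(x₂-x₁)² + (y₂-y₁)² + (z₂-z₁)²]
  = √[(-5)² + (-7)² + 0²]
  = √[25 + 49 + 0]
  = √74
  ≈ 8.602

8.602


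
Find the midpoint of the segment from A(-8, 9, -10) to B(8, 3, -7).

M = ((x₁+x₂)/2, (y₁+y₂)/2, (z₁+z₂)/2)
  = ((-8 + 8)/2, (9 + 3)/2, (-10 - 7)/2)
  = (0/2, 12/2, -17/2)
  = (0, 6, -8.5)

(0, 6, -8.5)


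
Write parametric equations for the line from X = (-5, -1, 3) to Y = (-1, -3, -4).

Direction vector d = Y - X = (-1 + 5, -3 + 1, -4 - 3) = (4, -2, -7)
Parametric form r = X + t·d:
x = -5 + 4t, y = -1 - 2t, z = 3 - 7t

x = -5 + 4t, y = -1 - 2t, z = 3 - 7t


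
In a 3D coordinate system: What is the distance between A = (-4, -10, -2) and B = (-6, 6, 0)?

d = √[(x₂-x₁)² + (y₂-y₁)² + (z₂-z₁)²]
  = √[(-2)² + 16² + 2²]
  = √[4 + 256 + 4]
  = √264
  ≈ 16.25

16.25


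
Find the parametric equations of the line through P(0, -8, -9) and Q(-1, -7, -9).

Direction vector d = Q - P = (-1 + 0, -7 + 8, -9 + 9) = (-1, 1, 0)
Parametric form r = P + t·d:
x = 0 - t, y = -8 + t, z = -9

x = 0 - t, y = -8 + t, z = -9


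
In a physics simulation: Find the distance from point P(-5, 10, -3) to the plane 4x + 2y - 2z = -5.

distance = |a·x₀ + b·y₀ + c·z₀ - d| / √(a² + b² + c²)
  = |4·(-5) + 2·10 + (-2)·(-3) - (-5)| / √(4² + 2² + (-2)²)
  = |-20 + 20 + 6 + 5| / √(16 + 4 + 4)
  = |11| / √24
  = 11 / 4.899
  ≈ 2.245

2.245


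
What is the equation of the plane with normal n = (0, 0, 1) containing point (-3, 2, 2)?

The plane through P with normal n = (a, b, c) satisfies n·(r - P) = 0,
i.e. ax + by + cz = a·x₀ + b·y₀ + c·z₀.
d = 0·(-3) + 0·2 + 1·2
  = 0 + 0 + 2
  = 2
Equation: z = 2

z = 2


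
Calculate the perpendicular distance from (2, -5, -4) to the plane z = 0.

distance = |a·x₀ + b·y₀ + c·z₀ - d| / √(a² + b² + c²)
  = |0·2 + 0·(-5) + 1·(-4) - 0| / √(0² + 0² + 1²)
  = |0 + 0 - 4 + 0| / √(0 + 0 + 1)
  = |-4| / √1
  = 4 / 1
  ≈ 4

4


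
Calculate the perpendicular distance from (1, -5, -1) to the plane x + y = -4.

distance = |a·x₀ + b·y₀ + c·z₀ - d| / √(a² + b² + c²)
  = |1·1 + 1·(-5) + 0·(-1) - (-4)| / √(1² + 1² + 0²)
  = |1 - 5 + 0 + 4| / √(1 + 1 + 0)
  = |0| / √2
  = 0 / 1.414
  ≈ 0

0


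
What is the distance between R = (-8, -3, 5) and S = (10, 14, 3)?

d = √[(x₂-x₁)² + (y₂-y₁)² + (z₂-z₁)²]
  = √[18² + 17² + (-2)²]
  = √[324 + 289 + 4]
  = √617
  ≈ 24.84

24.84


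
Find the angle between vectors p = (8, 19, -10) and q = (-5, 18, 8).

p·q = 8·(-5) + 19·18 + (-10)·8 = -40 + 342 - 80 = 222
|p| = √(8² + 19² + (-10)²) = √525 ≈ 22.91
|q| = √((-5)² + 18² + 8²) = √413 ≈ 20.32
cos θ = (p·q)/(|p||q|) = 222/(22.91·20.32) ≈ 0.4768
θ = arccos(0.4768) ≈ 61.53°

61.53°


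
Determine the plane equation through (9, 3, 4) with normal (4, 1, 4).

The plane through P with normal n = (a, b, c) satisfies n·(r - P) = 0,
i.e. ax + by + cz = a·x₀ + b·y₀ + c·z₀.
d = 4·9 + 1·3 + 4·4
  = 36 + 3 + 16
  = 55
Equation: 4x + y + 4z = 55

4x + y + 4z = 55


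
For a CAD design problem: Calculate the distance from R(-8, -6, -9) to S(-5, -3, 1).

d = √[(x₂-x₁)² + (y₂-y₁)² + (z₂-z₁)²]
  = √[3² + 3² + 10²]
  = √[9 + 9 + 100]
  = √118
  ≈ 10.86

10.86


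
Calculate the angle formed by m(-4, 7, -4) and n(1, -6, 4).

m·n = (-4)·1 + 7·(-6) + (-4)·4 = -4 - 42 - 16 = -62
|m| = √((-4)² + 7² + (-4)²) = √81 ≈ 9
|n| = √(1² + (-6)² + 4²) = √53 ≈ 7.28
cos θ = (m·n)/(|m||n|) = -62/(9·7.28) ≈ -0.9463
θ = arccos(-0.9463) ≈ 161.1°

161.1°


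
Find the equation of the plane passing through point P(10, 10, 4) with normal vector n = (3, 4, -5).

The plane through P with normal n = (a, b, c) satisfies n·(r - P) = 0,
i.e. ax + by + cz = a·x₀ + b·y₀ + c·z₀.
d = 3·10 + 4·10 + (-5)·4
  = 30 + 40 - 20
  = 50
Equation: 3x + 4y - 5z = 50

3x + 4y - 5z = 50


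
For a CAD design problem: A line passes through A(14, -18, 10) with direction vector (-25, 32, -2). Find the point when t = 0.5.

P(t) = A + t·d
  = (14 + (-25)·0.5, -18 + 32·0.5, 10 + (-2)·0.5)
  = (14 - 12.5, -18 + 16, 10 - 1)
  = (1.5, -2, 9)

(1.5, -2, 9)


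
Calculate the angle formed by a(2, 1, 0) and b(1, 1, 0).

a·b = 2·1 + 1·1 + 0·0 = 2 + 1 + 0 = 3
|a| = √(2² + 1² + 0²) = √5 ≈ 2.236
|b| = √(1² + 1² + 0²) = √2 ≈ 1.414
cos θ = (a·b)/(|a||b|) = 3/(2.236·1.414) ≈ 0.9487
θ = arccos(0.9487) ≈ 18.43°

18.43°


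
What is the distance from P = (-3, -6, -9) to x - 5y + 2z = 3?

distance = |a·x₀ + b·y₀ + c·z₀ - d| / √(a² + b² + c²)
  = |1·(-3) + (-5)·(-6) + 2·(-9) - 3| / √(1² + (-5)² + 2²)
  = |-3 + 30 - 18 - 3| / √(1 + 25 + 4)
  = |6| / √30
  = 6 / 5.477
  ≈ 1.095

1.095


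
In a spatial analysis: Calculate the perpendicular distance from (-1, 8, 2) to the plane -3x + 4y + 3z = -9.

distance = |a·x₀ + b·y₀ + c·z₀ - d| / √(a² + b² + c²)
  = |(-3)·(-1) + 4·8 + 3·2 - (-9)| / √((-3)² + 4² + 3²)
  = |3 + 32 + 6 + 9| / √(9 + 16 + 9)
  = |50| / √34
  = 50 / 5.831
  ≈ 8.575

8.575


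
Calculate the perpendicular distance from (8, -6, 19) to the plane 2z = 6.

distance = |a·x₀ + b·y₀ + c·z₀ - d| / √(a² + b² + c²)
  = |0·8 + 0·(-6) + 2·19 - 6| / √(0² + 0² + 2²)
  = |0 + 0 + 38 - 6| / √(0 + 0 + 4)
  = |32| / √4
  = 32 / 2
  ≈ 16

16


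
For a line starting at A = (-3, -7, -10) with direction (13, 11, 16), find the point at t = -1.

P(t) = A + t·d
  = (-3 + 13·(-1), -7 + 11·(-1), -10 + 16·(-1))
  = (-3 - 13, -7 - 11, -10 - 16)
  = (-16, -18, -26)

(-16, -18, -26)


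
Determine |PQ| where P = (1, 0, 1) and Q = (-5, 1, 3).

d = √[(x₂-x₁)² + (y₂-y₁)² + (z₂-z₁)²]
  = √[(-6)² + 1² + 2²]
  = √[36 + 1 + 4]
  = √41
  ≈ 6.403

6.403


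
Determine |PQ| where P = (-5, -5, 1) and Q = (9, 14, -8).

d = √[(x₂-x₁)² + (y₂-y₁)² + (z₂-z₁)²]
  = √[14² + 19² + (-9)²]
  = √[196 + 361 + 81]
  = √638
  ≈ 25.26

25.26


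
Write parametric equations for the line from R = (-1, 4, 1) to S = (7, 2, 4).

Direction vector d = S - R = (7 + 1, 2 - 4, 4 - 1) = (8, -2, 3)
Parametric form r = R + t·d:
x = -1 + 8t, y = 4 - 2t, z = 1 + 3t

x = -1 + 8t, y = 4 - 2t, z = 1 + 3t


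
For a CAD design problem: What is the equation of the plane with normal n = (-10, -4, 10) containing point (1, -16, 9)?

The plane through P with normal n = (a, b, c) satisfies n·(r - P) = 0,
i.e. ax + by + cz = a·x₀ + b·y₀ + c·z₀.
d = (-10)·1 + (-4)·(-16) + 10·9
  = -10 + 64 + 90
  = 144
Equation: -10x - 4y + 10z = 144

-10x - 4y + 10z = 144


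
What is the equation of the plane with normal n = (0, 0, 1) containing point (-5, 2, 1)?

The plane through P with normal n = (a, b, c) satisfies n·(r - P) = 0,
i.e. ax + by + cz = a·x₀ + b·y₀ + c·z₀.
d = 0·(-5) + 0·2 + 1·1
  = 0 + 0 + 1
  = 1
Equation: z = 1

z = 1


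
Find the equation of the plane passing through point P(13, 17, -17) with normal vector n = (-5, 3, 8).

The plane through P with normal n = (a, b, c) satisfies n·(r - P) = 0,
i.e. ax + by + cz = a·x₀ + b·y₀ + c·z₀.
d = (-5)·13 + 3·17 + 8·(-17)
  = -65 + 51 - 136
  = -150
Equation: -5x + 3y + 8z = -150

-5x + 3y + 8z = -150


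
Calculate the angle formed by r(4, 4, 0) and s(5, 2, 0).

r·s = 4·5 + 4·2 + 0·0 = 20 + 8 + 0 = 28
|r| = √(4² + 4² + 0²) = √32 ≈ 5.657
|s| = √(5² + 2² + 0²) = √29 ≈ 5.385
cos θ = (r·s)/(|r||s|) = 28/(5.657·5.385) ≈ 0.9191
θ = arccos(0.9191) ≈ 23.2°

23.2°


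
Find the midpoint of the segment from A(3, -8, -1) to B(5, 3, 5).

M = ((x₁+x₂)/2, (y₁+y₂)/2, (z₁+z₂)/2)
  = ((3 + 5)/2, (-8 + 3)/2, (-1 + 5)/2)
  = (8/2, -5/2, 4/2)
  = (4, -2.5, 2)

(4, -2.5, 2)


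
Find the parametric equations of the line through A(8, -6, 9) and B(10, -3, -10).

Direction vector d = B - A = (10 - 8, -3 + 6, -10 - 9) = (2, 3, -19)
Parametric form r = A + t·d:
x = 8 + 2t, y = -6 + 3t, z = 9 - 19t

x = 8 + 2t, y = -6 + 3t, z = 9 - 19t


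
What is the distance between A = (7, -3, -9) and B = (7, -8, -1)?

d = √[(x₂-x₁)² + (y₂-y₁)² + (z₂-z₁)²]
  = √[0² + (-5)² + 8²]
  = √[0 + 25 + 64]
  = √89
  ≈ 9.434

9.434


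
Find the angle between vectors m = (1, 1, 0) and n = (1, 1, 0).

m·n = 1·1 + 1·1 + 0·0 = 1 + 1 + 0 = 2
|m| = √(1² + 1² + 0²) = √2 ≈ 1.414
|n| = √(1² + 1² + 0²) = √2 ≈ 1.414
cos θ = (m·n)/(|m||n|) = 2/(1.414·1.414) ≈ 1
θ = arccos(1) ≈ 0°

0°


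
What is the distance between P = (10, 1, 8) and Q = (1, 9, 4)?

d = √[(x₂-x₁)² + (y₂-y₁)² + (z₂-z₁)²]
  = √[(-9)² + 8² + (-4)²]
  = √[81 + 64 + 16]
  = √161
  ≈ 12.69

12.69


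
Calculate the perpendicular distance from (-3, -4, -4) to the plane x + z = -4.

distance = |a·x₀ + b·y₀ + c·z₀ - d| / √(a² + b² + c²)
  = |1·(-3) + 0·(-4) + 1·(-4) - (-4)| / √(1² + 0² + 1²)
  = |-3 + 0 - 4 + 4| / √(1 + 0 + 1)
  = |-3| / √2
  = 3 / 1.414
  ≈ 2.121

2.121


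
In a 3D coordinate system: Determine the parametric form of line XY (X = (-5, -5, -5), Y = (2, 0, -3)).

Direction vector d = Y - X = (2 + 5, 0 + 5, -3 + 5) = (7, 5, 2)
Parametric form r = X + t·d:
x = -5 + 7t, y = -5 + 5t, z = -5 + 2t

x = -5 + 7t, y = -5 + 5t, z = -5 + 2t


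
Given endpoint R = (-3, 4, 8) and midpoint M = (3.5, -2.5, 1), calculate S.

S = 2M - R
  = (2·3.5 - (-3), 2·(-2.5) - 4, 2·1 - 8)
  = (7 + 3, -5 - 4, 2 - 8)
  = (10, -9, -6)

(10, -9, -6)


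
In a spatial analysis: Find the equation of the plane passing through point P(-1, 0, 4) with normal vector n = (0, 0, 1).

The plane through P with normal n = (a, b, c) satisfies n·(r - P) = 0,
i.e. ax + by + cz = a·x₀ + b·y₀ + c·z₀.
d = 0·(-1) + 0·0 + 1·4
  = 0 + 0 + 4
  = 4
Equation: z = 4

z = 4


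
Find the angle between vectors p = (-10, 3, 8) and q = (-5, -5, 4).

p·q = (-10)·(-5) + 3·(-5) + 8·4 = 50 - 15 + 32 = 67
|p| = √((-10)² + 3² + 8²) = √173 ≈ 13.15
|q| = √((-5)² + (-5)² + 4²) = √66 ≈ 8.124
cos θ = (p·q)/(|p||q|) = 67/(13.15·8.124) ≈ 0.627
θ = arccos(0.627) ≈ 51.17°

51.17°


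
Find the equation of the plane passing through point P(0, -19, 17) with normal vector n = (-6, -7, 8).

The plane through P with normal n = (a, b, c) satisfies n·(r - P) = 0,
i.e. ax + by + cz = a·x₀ + b·y₀ + c·z₀.
d = (-6)·0 + (-7)·(-19) + 8·17
  = 0 + 133 + 136
  = 269
Equation: -6x - 7y + 8z = 269

-6x - 7y + 8z = 269


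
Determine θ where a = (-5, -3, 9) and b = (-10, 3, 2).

a·b = (-5)·(-10) + (-3)·3 + 9·2 = 50 - 9 + 18 = 59
|a| = √((-5)² + (-3)² + 9²) = √115 ≈ 10.72
|b| = √((-10)² + 3² + 2²) = √113 ≈ 10.63
cos θ = (a·b)/(|a||b|) = 59/(10.72·10.63) ≈ 0.5176
θ = arccos(0.5176) ≈ 58.83°

58.83°


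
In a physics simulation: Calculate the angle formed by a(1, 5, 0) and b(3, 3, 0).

a·b = 1·3 + 5·3 + 0·0 = 3 + 15 + 0 = 18
|a| = √(1² + 5² + 0²) = √26 ≈ 5.099
|b| = √(3² + 3² + 0²) = √18 ≈ 4.243
cos θ = (a·b)/(|a||b|) = 18/(5.099·4.243) ≈ 0.8321
θ = arccos(0.8321) ≈ 33.69°

33.69°


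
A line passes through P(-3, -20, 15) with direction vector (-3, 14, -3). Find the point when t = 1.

P(t) = P + t·d
  = (-3 + (-3)·1, -20 + 14·1, 15 + (-3)·1)
  = (-3 - 3, -20 + 14, 15 - 3)
  = (-6, -6, 12)

(-6, -6, 12)


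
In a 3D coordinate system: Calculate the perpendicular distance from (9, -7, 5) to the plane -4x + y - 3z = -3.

distance = |a·x₀ + b·y₀ + c·z₀ - d| / √(a² + b² + c²)
  = |(-4)·9 + 1·(-7) + (-3)·5 - (-3)| / √((-4)² + 1² + (-3)²)
  = |-36 - 7 - 15 + 3| / √(16 + 1 + 9)
  = |-55| / √26
  = 55 / 5.099
  ≈ 10.79

10.79
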